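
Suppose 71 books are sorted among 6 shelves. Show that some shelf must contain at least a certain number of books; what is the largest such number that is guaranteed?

12

The 6 shelves are the holes and the 71 books are the pigeons.
If every shelf held at most 11 books, the total would be at most 6 × 11 = 66, which is less than 71.
So some shelf holds at least ⌈71/6⌉ = 12 books.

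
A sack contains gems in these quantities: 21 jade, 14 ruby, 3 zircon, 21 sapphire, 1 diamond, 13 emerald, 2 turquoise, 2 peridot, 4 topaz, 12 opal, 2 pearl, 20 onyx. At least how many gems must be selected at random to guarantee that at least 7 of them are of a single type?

51

By the pigeonhole principle, put each drawn gem into a box by type. The largest draw with every box below 7 takes min(count, 6) from each type; types with fewer than 6 contribute all they have.
Σ min(cᵢ, 6) = 6 + 6 + 3 + 6 + 1 + 6 + 2 + 2 + 4 + 6 + 2 + 6 = 50.
Draw number 50 + 1 = 51 must push one box to 7.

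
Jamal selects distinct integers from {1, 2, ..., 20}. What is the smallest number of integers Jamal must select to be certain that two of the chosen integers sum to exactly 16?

A set avoiding the sum 16 can contain at most one of each pair {x, 16−x}, plus the 6 elements whose complement lies outside the range or equal to its own complement.
The integers 8, …, 20 (13 of them) are such a set: any two sum to at least 8+9 = 17 > 16.
Any 14th integer completes one of the 7 pairs, so 14 choices force a sum of 16.

14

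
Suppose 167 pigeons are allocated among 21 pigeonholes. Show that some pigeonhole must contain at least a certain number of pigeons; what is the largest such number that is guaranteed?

The 21 pigeonholes are the holes and the 167 pigeons are the pigeons.
If every pigeonhole held at most 7 pigeons, the total would be at most 21 × 7 = 147, which is less than 167.
So some pigeonhole holds at least ⌈167/21⌉ = 8 pigeons.

8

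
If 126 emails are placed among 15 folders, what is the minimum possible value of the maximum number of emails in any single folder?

9

By pigeonhole, the 15 folders are the holes and the 126 emails are the pigeons.
If every folder held at most 8 emails, the total would be at most 15 × 8 = 120, which is less than 126.
So some folder holds at least ⌈126/15⌉ = 9 emails.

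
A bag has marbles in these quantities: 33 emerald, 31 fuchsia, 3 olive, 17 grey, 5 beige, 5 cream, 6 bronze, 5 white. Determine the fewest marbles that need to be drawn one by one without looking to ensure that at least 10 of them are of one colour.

52

By pigeonhole, put each drawn marble into a box by colour. The largest draw with every box below 10 takes min(count, 9) from each colour; colours with fewer than 9 contribute all they have.
Σ min(cᵢ, 9) = 9 + 9 + 3 + 9 + 5 + 5 + 6 + 5 = 51.
Draw number 51 + 1 = 52 must push one box to 10.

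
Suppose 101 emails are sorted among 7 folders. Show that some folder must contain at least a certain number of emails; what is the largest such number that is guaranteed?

By the pigeonhole principle, the 7 folders are the holes and the 101 emails are the pigeons.
If every folder held at most 14 emails, the total would be at most 7 × 14 = 98, which is less than 101.
So some folder holds at least ⌈101/7⌉ = 15 emails.

15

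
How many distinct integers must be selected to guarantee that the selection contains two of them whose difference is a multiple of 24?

Integers whose pairwise differences are multiples of 24 are exactly those sharing a remainder mod 24. The 24 residue classes mod 24 are the pigeonholes.
With 24 integers one could put 1 in each residue class and have no class reach 2.
The 25th integer pushes some class to 2, so 24·1 + 1 = 25.

25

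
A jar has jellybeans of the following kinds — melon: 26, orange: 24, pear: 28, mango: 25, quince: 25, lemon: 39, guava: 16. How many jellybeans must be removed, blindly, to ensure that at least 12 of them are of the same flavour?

An adversary could hand out at most 11 jellybeans per flavour: 11 + 11 + 11 + 11 + 11 + 11 + 11 = 77 jellybeans and still no flavour has 12.
Pigeonhole: one more jellybean lands in a flavour already at 11, so 78 draws are enough and 77 are not.

78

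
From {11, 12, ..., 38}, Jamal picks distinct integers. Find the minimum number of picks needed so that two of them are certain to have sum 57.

Group the elements by complementary pair {x, 57−x}: {19,38}, {20,37}, {21,36}, …, giving 10 two-element pairs and 8 integers whose partner 57−x falls outside [11,38].
Treating each of those 18 groups as a pigeonhole, one can pick one integer per group — 18 integers — with no two summing to 57.
The 19th integer lands in an occupied pair, forcing a sum of 57.

19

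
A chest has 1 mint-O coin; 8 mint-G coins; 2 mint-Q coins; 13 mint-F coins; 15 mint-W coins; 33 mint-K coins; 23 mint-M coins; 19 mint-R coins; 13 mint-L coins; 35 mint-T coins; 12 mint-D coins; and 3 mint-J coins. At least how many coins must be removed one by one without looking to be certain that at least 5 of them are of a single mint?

The 12 mints are the holes; the coins drawn are the pigeons.
To avoid 5 of any one mint, the worst case takes at most 4 of each mint, or every coin of a mint that has fewer than 4.
That gives 1 + 4 + 2 + 4 + 4 + 4 + 4 + 4 + 4 + 4 + 4 + 3 = 42 coins with no mint reaching 5.
The next coin forces some mint to 5, so 42 + 1 = 43.

43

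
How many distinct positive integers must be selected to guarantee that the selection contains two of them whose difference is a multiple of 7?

Integers whose pairwise differences are multiples of 7 are exactly those sharing a remainder mod 7. By the pigeonhole principle, the 7 residue classes mod 7 are the pigeonholes.
With 7 integers one could put 1 in each residue class and have no class reach 2.
The 8th integer pushes some class to 2, so 7·1 + 1 = 8.

8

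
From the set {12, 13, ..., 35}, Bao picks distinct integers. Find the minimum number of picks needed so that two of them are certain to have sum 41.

A set avoiding the sum 41 can contain at most one of each pair {x, 41−x}, plus the 6 elements whose complement lies outside the range.
The integers 21, …, 35 (15 of them) are such a set: any two sum to at least 21+22 = 43 > 41.
Any 16th integer completes one of the 9 pairs, so 16 choices force a sum of 41.

16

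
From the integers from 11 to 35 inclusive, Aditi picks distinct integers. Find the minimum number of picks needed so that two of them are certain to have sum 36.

A set avoiding the sum 36 can contain at most one of each pair {x, 36−x}, plus the 11 elements whose complement lies outside the range or equal to its own complement.
The integers 18, …, 35 (18 of them) are such a set: any two sum to at least 18+19 = 37 > 36.
Any 19th integer completes one of the 7 pairs, so 19 choices force a sum of 36.

19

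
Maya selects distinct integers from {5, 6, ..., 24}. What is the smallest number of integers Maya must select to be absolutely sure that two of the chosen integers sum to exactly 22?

15

A set avoiding the sum 22 can contain at most one of each pair {x, 22−x}, plus the 8 elements whose complement lies outside the range or equal to its own complement.
The integers 11, …, 24 (14 of them) are such a set: any two sum to at least 11+12 = 23 > 22.
By the pigeonhole principle, any 15th integer completes one of the 6 pairs, so 15 choices force a sum of 22.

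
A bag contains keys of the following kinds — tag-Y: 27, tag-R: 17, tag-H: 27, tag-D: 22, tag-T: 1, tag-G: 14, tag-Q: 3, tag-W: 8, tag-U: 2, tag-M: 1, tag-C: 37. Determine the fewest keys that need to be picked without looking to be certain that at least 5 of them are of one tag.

36

Put each drawn key into a box by tag. The largest draw with every box below 5 takes min(count, 4) from each tag; tags with fewer than 4 contribute all they have.
Σ min(cᵢ, 4) = 4 + 4 + 4 + 4 + 1 + 4 + 3 + 4 + 2 + 1 + 4 = 35.
Draw number 35 + 1 = 36 must push one box to 5.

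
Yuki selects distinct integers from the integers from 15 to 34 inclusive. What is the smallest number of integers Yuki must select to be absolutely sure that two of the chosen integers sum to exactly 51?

12

Two chosen integers sum to 51 exactly when both halves of some pair {x, 51−x} with 17 ≤ x ≤ 51−x ≤ 34 are chosen — 9 such pairs.
The remaining 2 elements (those with no distinct partner in range) can never complete a 51-sum, so the worst case takes all of them and one from each pair: 2 + 9 = 11.
The 12th integer has to be the second member of some pair, so 11 + 1 = 12.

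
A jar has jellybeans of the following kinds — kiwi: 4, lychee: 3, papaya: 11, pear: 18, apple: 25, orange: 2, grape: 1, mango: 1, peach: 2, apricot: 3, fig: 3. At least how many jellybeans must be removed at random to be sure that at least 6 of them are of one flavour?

Put each drawn jellybean into a box by flavour. The largest draw with every box below 6 takes min(count, 5) from each flavour; flavours with fewer than 5 contribute all they have.
Σ min(cᵢ, 5) = 4 + 3 + 5 + 5 + 5 + 2 + 1 + 1 + 2 + 3 + 3 = 34.
Draw number 34 + 1 = 35 must push one box to 6.

35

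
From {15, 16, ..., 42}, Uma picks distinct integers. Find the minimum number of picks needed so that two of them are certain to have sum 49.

A set avoiding the sum 49 can contain at most one of each pair {x, 49−x}, plus the 8 elements whose complement lies outside the range.
The integers 25, …, 42 (18 of them) are such a set: any two sum to at least 25+26 = 51 > 49.
By pigeonhole, any 19th integer completes one of the 10 pairs, so 19 choices force a sum of 49.

19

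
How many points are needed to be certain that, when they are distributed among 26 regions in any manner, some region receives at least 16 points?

391

With 390 points one could put exactly 15 in each of the 26 regions, and no region would reach 16.
Pigeonhole: one more point must land in a region that already has 15, giving it 16.
So 26 × 15 + 1 = 391 points are required.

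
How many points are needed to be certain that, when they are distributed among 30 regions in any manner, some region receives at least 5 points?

With 120 points one could put exactly 4 in each of the 30 regions, and no region would reach 5.
Pigeonhole: one more point must land in a region that already has 4, giving it 5.
So 30 × 4 + 1 = 121 points are required.

121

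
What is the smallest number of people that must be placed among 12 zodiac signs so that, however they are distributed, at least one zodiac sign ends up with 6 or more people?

With 60 people one could put exactly 5 in each of the 12 zodiac signs, and no zodiac sign would reach 6.
One more person must land in a zodiac sign that already has 5, giving it 6.
So 12 × 5 + 1 = 61 people are required.

61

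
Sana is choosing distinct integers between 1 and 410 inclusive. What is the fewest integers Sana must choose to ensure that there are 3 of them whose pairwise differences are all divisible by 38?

77

Integers whose pairwise differences are multiples of 38 are exactly those sharing a remainder mod 38. By the pigeonhole principle, the 38 residue classes mod 38 are the pigeonholes.
With 76 integers one could put 2 in each residue class and have no class reach 3.
The 77th integer pushes some class to 3, so 38·2 + 1 = 77.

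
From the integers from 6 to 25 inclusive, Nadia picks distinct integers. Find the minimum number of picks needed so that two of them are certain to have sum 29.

12

Group the elements by complementary pair {x, 29−x}: {6,23}, {7,22}, {8,21}, …, giving 9 two-element pairs and 2 integers whose partner 29−x falls outside [6,25].
Treating each of those 11 groups as a pigeonhole, one can pick one integer per group — 11 integers — with no two summing to 29.
The 12th integer lands in an occupied pair, forcing a sum of 29.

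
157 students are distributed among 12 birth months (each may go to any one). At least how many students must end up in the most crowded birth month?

14

The 12 birth months are the holes and the 157 students are the pigeons.
If every birth month held at most 13 students, the total would be at most 12 × 13 = 156, which is less than 157.
So some birth month holds at least ⌈157/12⌉ = 14 students.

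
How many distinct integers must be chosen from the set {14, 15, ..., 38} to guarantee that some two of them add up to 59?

17

Group the elements by complementary pair {x, 59−x}: {21,38}, {22,37}, {23,36}, …, giving 9 two-element pairs and 7 integers whose partner 59−x falls outside [14,38].
By pigeonhole, treating each of those 16 groups as a pigeonhole, one can pick one integer per group — 16 integers — with no two summing to 59.
The 17th integer lands in an occupied pair, forcing a sum of 59.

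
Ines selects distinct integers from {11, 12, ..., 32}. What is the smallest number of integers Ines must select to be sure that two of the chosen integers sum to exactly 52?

17

Group the elements by complementary pair {x, 52−x}: {20,32}, {21,31}, {22,30}, …, giving 6 two-element pairs, the single value 26 (it cannot pair with itself since the integers are distinct), and 9 integers whose partner 52−x falls outside [11,32].
By the pigeonhole principle, treating each of those 16 groups as a pigeonhole, one can pick one integer per group — 16 integers — with no two summing to 52.
The 17th integer lands in an occupied pair, forcing a sum of 52.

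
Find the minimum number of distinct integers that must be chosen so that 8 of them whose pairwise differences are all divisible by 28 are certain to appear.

Integers whose pairwise differences are multiples of 28 are exactly those sharing a remainder mod 28. Pigeonhole: the 28 residue classes mod 28 are the pigeonholes.
With 196 integers one could put 7 in each residue class and have no class reach 8.
The 197th integer pushes some class to 8, so 28·7 + 1 = 197.

197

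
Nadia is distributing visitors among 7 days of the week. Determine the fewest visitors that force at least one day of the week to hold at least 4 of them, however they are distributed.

22

With 21 visitors one could put exactly 3 in each of the 7 days of the week, and no day of the week would reach 4.
By pigeonhole, one more visitor must land in a day of the week that already has 3, giving it 4.
So 7 × 3 + 1 = 22 visitors are required.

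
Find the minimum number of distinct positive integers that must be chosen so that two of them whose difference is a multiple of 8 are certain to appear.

9

Integers whose pairwise differences are multiples of 8 are exactly those sharing a remainder mod 8. By the pigeonhole principle, the 8 residue classes mod 8 are the pigeonholes.
With 8 integers one could put 1 in each residue class and have no class reach 2.
The 9th integer pushes some class to 2, so 8·1 + 1 = 9.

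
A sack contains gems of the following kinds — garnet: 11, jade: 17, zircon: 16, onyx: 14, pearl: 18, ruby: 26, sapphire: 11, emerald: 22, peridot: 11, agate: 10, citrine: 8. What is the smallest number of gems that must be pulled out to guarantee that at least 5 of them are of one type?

Put each drawn gem into a box by type. The largest draw with every box below 5 takes min(count, 4) from each type.
Σ min(cᵢ, 4) = 4 + 4 + 4 + 4 + 4 + 4 + 4 + 4 + 4 + 4 + 4 = 44.
Draw number 44 + 1 = 45 must push one box to 5.

45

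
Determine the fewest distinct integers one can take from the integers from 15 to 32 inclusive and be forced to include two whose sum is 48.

Two chosen integers sum to 48 exactly when both halves of some pair {x, 48−x} with 16 ≤ x ≤ 48−x ≤ 32 are chosen — 8 such pairs.
The remaining 2 elements (those with no distinct partner in range) can never complete a 48-sum, so the worst case takes all of them and one from each pair: 2 + 8 = 10.
Pigeonhole: the 11th integer has to be the second member of some pair, so 10 + 1 = 11.

11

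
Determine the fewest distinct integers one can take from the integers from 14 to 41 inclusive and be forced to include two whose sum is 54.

16

Two chosen integers sum to 54 exactly when both halves of some pair {x, 54−x} with 14 ≤ x ≤ 54−x ≤ 40 are chosen — 13 such pairs.
The remaining 2 elements (those with no distinct partner in range) can never complete a 54-sum, so the worst case takes all of them and one from each pair: 2 + 13 = 15.
By pigeonhole, the 16th integer has to be the second member of some pair, so 15 + 1 = 16.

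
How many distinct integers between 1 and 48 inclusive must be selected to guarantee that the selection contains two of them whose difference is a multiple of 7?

8

Integers whose pairwise differences are multiples of 7 are exactly those sharing a remainder mod 7. By pigeonhole, the 7 residue classes mod 7 are the pigeonholes.
With 7 integers one could put 1 in each residue class and have no class reach 2.
The 8th integer pushes some class to 2, so 7·1 + 1 = 8.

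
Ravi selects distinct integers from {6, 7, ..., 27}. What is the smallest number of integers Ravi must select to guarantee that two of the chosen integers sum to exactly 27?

15

Two chosen integers sum to 27 exactly when both halves of some pair {x, 27−x} with 6 ≤ x ≤ 27−x ≤ 21 are chosen — 8 such pairs.
The remaining 6 elements (those with no distinct partner in range) can never complete a 27-sum, so the worst case takes all of them and one from each pair: 6 + 8 = 14.
By pigeonhole, the 15th integer has to be the second member of some pair, so 14 + 1 = 15.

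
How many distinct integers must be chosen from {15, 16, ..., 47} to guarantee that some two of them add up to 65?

A set avoiding the sum 65 can contain at most one of each pair {x, 65−x}, plus the 3 elements whose complement lies outside the range.
The integers 15, …, 32 (18 of them) are such a set: any two sum to at least 15+16 = 31 and at most 31+32 = 63 < 65.
Any 19th integer completes one of the 15 pairs, so 19 choices force a sum of 65.

19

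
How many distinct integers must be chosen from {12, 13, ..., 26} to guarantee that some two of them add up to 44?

A set avoiding the sum 44 can contain at most one of each pair {x, 44−x}, plus the 7 elements whose complement lies outside the range or equal to its own complement.
The integers 12, …, 22 (11 of them) are such a set: any two sum to at least 12+13 = 25 and at most 21+22 = 43 < 44.
Any 12th integer completes one of the 4 pairs, so 12 choices force a sum of 44.

12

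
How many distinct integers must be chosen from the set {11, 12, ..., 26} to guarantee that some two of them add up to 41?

Group the elements by complementary pair {x, 41−x}: {15,26}, {16,25}, {17,24}, …, giving 6 two-element pairs and 4 integers whose partner 41−x falls outside [11,26].
Pigeonhole: treating each of those 10 groups as a pigeonhole, one can pick one integer per group — 10 integers — with no two summing to 41.
The 11th integer lands in an occupied pair, forcing a sum of 41.

11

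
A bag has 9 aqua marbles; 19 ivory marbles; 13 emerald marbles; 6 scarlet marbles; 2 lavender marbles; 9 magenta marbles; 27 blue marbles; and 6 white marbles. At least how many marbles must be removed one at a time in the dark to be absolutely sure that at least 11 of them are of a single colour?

63

An adversary could hand out at most 10 marbles per colour (5 colours run out sooner): 9 + 10 + 10 + 6 + 2 + 9 + 10 + 6 = 62 marbles and still no colour has 11.
One more marble lands in a colour already at 10, so 63 draws are enough and 62 are not.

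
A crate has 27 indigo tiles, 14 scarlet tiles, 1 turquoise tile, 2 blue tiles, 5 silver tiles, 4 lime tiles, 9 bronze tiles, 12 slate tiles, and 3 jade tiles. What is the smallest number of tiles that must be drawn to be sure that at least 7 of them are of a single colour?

An adversary could hand out at most 6 tiles per colour (5 colours run out sooner): 6 + 6 + 1 + 2 + 5 + 4 + 6 + 6 + 3 = 39 tiles and still no colour has 7.
Pigeonhole: one more tile lands in a colour already at 6, so 40 draws are enough and 39 are not.

40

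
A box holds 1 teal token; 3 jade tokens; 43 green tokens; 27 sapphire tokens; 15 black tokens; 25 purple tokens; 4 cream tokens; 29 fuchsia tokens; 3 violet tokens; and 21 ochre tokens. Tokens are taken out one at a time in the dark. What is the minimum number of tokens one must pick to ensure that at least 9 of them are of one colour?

Pigeonhole: put each drawn token into a box by colour. The largest draw with every box below 9 takes min(count, 8) from each colour; colours with fewer than 8 contribute all they have.
Σ min(cᵢ, 8) = 1 + 3 + 8 + 8 + 8 + 8 + 4 + 8 + 3 + 8 = 59.
Draw number 59 + 1 = 60 must push one box to 9.

60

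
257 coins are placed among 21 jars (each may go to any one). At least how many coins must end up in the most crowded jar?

By the pigeonhole principle, the 21 jars are the holes and the 257 coins are the pigeons.
If every jar held at most 12 coins, the total would be at most 21 × 12 = 252, which is less than 257.
So some jar holds at least ⌈257/21⌉ = 13 coins.

13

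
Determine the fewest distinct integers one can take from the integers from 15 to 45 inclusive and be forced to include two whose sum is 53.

20

A set avoiding the sum 53 can contain at most one of each pair {x, 53−x}, plus the 7 elements whose complement lies outside the range.
The integers 27, …, 45 (19 of them) are such a set: any two sum to at least 27+28 = 55 > 53.
By pigeonhole, any 20th integer completes one of the 12 pairs, so 20 choices force a sum of 53.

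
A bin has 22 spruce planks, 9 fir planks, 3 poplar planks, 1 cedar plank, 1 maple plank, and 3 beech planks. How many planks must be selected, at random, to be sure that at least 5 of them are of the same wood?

By the pigeonhole principle, the 6 woods are the holes; the planks drawn are the pigeons.
To avoid 5 of any one wood, the worst case takes at most 4 of each wood, or every plank of a wood that has fewer than 4.
That gives 4 + 4 + 3 + 1 + 1 + 3 = 16 planks with no wood reaching 5.
The next plank forces some wood to 5, so 16 + 1 = 17.

17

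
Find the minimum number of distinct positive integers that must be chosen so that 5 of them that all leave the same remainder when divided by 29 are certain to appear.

117

Pigeonhole: the 29 residue classes mod 29 are the pigeonholes.
With 116 integers one could put 4 in each residue class and have no class reach 5.
The 117th integer pushes some class to 5, so 29·4 + 1 = 117.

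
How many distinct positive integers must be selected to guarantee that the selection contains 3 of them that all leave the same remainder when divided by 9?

Pigeonhole: the 9 residue classes mod 9 are the pigeonholes.
With 18 integers one could put 2 in each residue class and have no class reach 3.
The 19th integer pushes some class to 3, so 9·2 + 1 = 19.

19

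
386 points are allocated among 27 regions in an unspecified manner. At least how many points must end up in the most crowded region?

15

The 27 regions are the holes and the 386 points are the pigeons.
If every region held at most 14 points, the total would be at most 27 × 14 = 378, which is less than 386.
So some region holds at least ⌈386/27⌉ = 15 points.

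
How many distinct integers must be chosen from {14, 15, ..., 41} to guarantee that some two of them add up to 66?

21

A set avoiding the sum 66 can contain at most one of each pair {x, 66−x}, plus the 12 elements whose complement lies outside the range or equal to its own complement.
The integers 14, …, 33 (20 of them) are such a set: any two sum to at least 14+15 = 29 and at most 32+33 = 65 < 66.
Any 21st integer completes one of the 8 pairs, so 21 choices force a sum of 66.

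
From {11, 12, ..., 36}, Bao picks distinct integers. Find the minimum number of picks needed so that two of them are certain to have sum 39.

18

Two chosen integers sum to 39 exactly when both halves of some pair {x, 39−x} with 11 ≤ x ≤ 39−x ≤ 28 are chosen — 9 such pairs.
The remaining 8 elements (those with no distinct partner in range) can never complete a 39-sum, so the worst case takes all of them and one from each pair: 8 + 9 = 17.
By the pigeonhole principle, the 18th integer has to be the second member of some pair, so 17 + 1 = 18.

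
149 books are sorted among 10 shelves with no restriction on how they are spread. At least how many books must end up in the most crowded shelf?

15

By the pigeonhole principle, the 10 shelves are the holes and the 149 books are the pigeons.
If every shelf held at most 14 books, the total would be at most 10 × 14 = 140, which is less than 149.
So some shelf holds at least ⌈149/10⌉ = 15 books.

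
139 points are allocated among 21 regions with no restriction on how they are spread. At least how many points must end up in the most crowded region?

The 21 regions are the holes and the 139 points are the pigeons.
If every region held at most 6 points, the total would be at most 21 × 6 = 126, which is less than 139.
So some region holds at least ⌈139/21⌉ = 7 points.

7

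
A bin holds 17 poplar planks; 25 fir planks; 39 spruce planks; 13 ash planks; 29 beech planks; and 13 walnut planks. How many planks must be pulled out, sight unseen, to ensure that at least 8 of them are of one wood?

By pigeonhole, the 6 woods are the holes; the planks drawn are the pigeons.
To avoid 8 of any one wood, the worst case takes at most 7 of each wood.
That gives 7 + 7 + 7 + 7 + 7 + 7 = 42 planks with no wood reaching 8.
The next plank forces some wood to 8, so 42 + 1 = 43.

43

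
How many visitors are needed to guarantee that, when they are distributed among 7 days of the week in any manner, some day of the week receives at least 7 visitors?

With 42 visitors one could put exactly 6 in each of the 7 days of the week, and no day of the week would reach 7.
By pigeonhole, one more visitor must land in a day of the week that already has 6, giving it 7.
So 7 × 6 + 1 = 43 visitors are required.

43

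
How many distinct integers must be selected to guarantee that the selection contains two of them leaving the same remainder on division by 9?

The 9 residue classes mod 9 are the pigeonholes.
With 9 integers one could put 1 in each residue class and have no class reach 2.
The 10th integer pushes some class to 2, so 9·1 + 1 = 10.

10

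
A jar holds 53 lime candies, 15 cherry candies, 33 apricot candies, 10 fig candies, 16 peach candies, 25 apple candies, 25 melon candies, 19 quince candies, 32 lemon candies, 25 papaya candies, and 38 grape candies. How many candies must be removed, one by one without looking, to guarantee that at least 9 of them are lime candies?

247

In the worst case for collecting lime candies, every non-lime candy comes out first.
There are 15 + 33 + 10 + 16 + 25 + 25 + 19 + 32 + 25 + 38 = 238 non-lime candies altogether.
After those, each further candy must be lime, so 238 + 9 = 247 draws guarantee 9 lime candies.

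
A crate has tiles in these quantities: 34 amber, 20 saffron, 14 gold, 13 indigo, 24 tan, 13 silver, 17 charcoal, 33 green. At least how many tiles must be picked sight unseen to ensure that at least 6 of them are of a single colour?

41

The 8 colours are the holes; the tiles drawn are the pigeons.
To avoid 6 of any one colour, the worst case takes at most 5 of each colour.
That gives 5 + 5 + 5 + 5 + 5 + 5 + 5 + 5 = 40 tiles with no colour reaching 6.
The next tile forces some colour to 6, so 40 + 1 = 41.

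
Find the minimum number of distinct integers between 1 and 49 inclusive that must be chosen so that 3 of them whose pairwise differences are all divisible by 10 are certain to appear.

Integers whose pairwise differences are multiples of 10 are exactly those sharing a remainder mod 10. The 10 residue classes mod 10 are the pigeonholes.
With 20 integers one could put 2 in each residue class and have no class reach 3.
The 21st integer pushes some class to 3, so 10·2 + 1 = 21.

21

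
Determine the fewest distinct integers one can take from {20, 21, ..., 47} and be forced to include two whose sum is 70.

17

A set avoiding the sum 70 can contain at most one of each pair {x, 70−x}, plus the 4 elements whose complement lies outside the range or equal to its own complement.
The integers 20, …, 35 (16 of them) are such a set: any two sum to at least 20+21 = 41 and at most 34+35 = 69 < 70.
By the pigeonhole principle, any 17th integer completes one of the 12 pairs, so 17 choices force a sum of 70.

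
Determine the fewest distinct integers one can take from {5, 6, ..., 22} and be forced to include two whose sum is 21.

13

A set avoiding the sum 21 can contain at most one of each pair {x, 21−x}, plus the 6 elements whose complement lies outside the range.
The integers 11, …, 22 (12 of them) are such a set: any two sum to at least 11+12 = 23 > 21.
Any 13th integer completes one of the 6 pairs, so 13 choices force a sum of 21.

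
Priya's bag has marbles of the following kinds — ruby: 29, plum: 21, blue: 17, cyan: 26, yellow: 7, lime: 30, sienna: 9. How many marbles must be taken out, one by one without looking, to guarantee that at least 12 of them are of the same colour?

72

An adversary could hand out at most 11 marbles per colour (yellow, sienna run out sooner): 11 + 11 + 11 + 11 + 7 + 11 + 9 = 71 marbles and still no colour has 12.
By pigeonhole, one more marble lands in a colour already at 11, so 72 draws are enough and 71 are not.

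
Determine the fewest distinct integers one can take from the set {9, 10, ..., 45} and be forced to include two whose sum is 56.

A set avoiding the sum 56 can contain at most one of each pair {x, 56−x}, plus the 3 elements whose complement lies outside the range or equal to its own complement.
The integers 9, …, 28 (20 of them) are such a set: any two sum to at least 9+10 = 19 and at most 27+28 = 55 < 56.
Pigeonhole: any 21st integer completes one of the 17 pairs, so 21 choices force a sum of 56.

21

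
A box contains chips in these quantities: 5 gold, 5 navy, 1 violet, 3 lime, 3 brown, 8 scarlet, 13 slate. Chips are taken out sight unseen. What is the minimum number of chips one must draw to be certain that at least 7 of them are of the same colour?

The 7 colours are the holes; the chips drawn are the pigeons.
To avoid 7 of any one colour, the worst case takes at most 6 of each colour, or every chip of a colour that has fewer than 6.
That gives 5 + 5 + 1 + 3 + 3 + 6 + 6 = 29 chips with no colour reaching 7.
The next chip forces some colour to 7, so 29 + 1 = 30.

30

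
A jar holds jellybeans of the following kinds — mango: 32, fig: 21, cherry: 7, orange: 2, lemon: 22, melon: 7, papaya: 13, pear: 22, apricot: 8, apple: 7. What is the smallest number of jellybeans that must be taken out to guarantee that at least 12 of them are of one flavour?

An adversary could hand out at most 11 jellybeans per flavour (5 flavours run out sooner): 11 + 11 + 7 + 2 + 11 + 7 + 11 + 11 + 8 + 7 = 86 jellybeans and still no flavour has 12.
Pigeonhole: one more jellybean lands in a flavour already at 11, so 87 draws are enough and 86 are not.

87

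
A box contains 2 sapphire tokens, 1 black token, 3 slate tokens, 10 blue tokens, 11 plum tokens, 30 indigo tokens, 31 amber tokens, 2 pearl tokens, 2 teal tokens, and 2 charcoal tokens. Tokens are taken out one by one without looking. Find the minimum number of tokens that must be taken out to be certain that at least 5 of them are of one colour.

29

An adversary could hand out at most 4 tokens per colour (6 colours run out sooner): 2 + 1 + 3 + 4 + 4 + 4 + 4 + 2 + 2 + 2 = 28 tokens and still no colour has 5.
One more token lands in a colour already at 4, so 29 draws are enough and 28 are not.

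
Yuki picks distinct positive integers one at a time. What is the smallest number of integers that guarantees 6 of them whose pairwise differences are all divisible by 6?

Integers whose pairwise differences are multiples of 6 are exactly those sharing a remainder mod 6. Pigeonhole: the 6 residue classes mod 6 are the pigeonholes.
With 30 integers one could put 5 in each residue class and have no class reach 6.
The 31st integer pushes some class to 6, so 6·5 + 1 = 31.

31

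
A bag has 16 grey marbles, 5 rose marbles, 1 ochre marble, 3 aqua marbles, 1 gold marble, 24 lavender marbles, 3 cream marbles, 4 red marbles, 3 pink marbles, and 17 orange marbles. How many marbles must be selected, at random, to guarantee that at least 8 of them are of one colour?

42

By pigeonhole, the 10 colours are the holes; the marbles drawn are the pigeons.
To avoid 8 of any one colour, the worst case takes at most 7 of each colour, or every marble of a colour that has fewer than 7.
That gives 7 + 5 + 1 + 3 + 1 + 7 + 3 + 4 + 3 + 7 = 41 marbles with no colour reaching 8.
The next marble forces some colour to 8, so 41 + 1 = 42.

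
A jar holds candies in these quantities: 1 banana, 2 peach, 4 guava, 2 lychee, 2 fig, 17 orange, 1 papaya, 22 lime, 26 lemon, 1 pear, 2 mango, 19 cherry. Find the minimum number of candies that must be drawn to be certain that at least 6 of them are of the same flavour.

By the pigeonhole principle, put each drawn candy into a box by flavour. The largest draw with every box below 6 takes min(count, 5) from each flavour; flavours with fewer than 5 contribute all they have.
Σ min(cᵢ, 5) = 1 + 2 + 4 + 2 + 2 + 5 + 1 + 5 + 5 + 1 + 2 + 5 = 35.
Draw number 35 + 1 = 36 must push one box to 6.

36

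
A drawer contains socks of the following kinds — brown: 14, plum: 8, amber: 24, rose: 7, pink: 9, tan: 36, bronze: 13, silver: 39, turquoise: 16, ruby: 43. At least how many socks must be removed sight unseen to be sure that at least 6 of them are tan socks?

179

In the worst case for collecting tan socks, every non-tan sock comes out first.
There are 14 + 8 + 24 + 7 + 9 + 13 + 39 + 16 + 43 = 173 non-tan socks altogether.
After those, each further sock must be tan, so 173 + 6 = 179 draws guarantee 6 tan socks.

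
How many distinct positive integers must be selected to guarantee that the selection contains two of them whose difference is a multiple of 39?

40

Integers whose pairwise differences are multiples of 39 are exactly those sharing a remainder mod 39. The 39 residue classes mod 39 are the pigeonholes.
With 39 integers one could put 1 in each residue class and have no class reach 2.
The 40th integer pushes some class to 2, so 39·1 + 1 = 40.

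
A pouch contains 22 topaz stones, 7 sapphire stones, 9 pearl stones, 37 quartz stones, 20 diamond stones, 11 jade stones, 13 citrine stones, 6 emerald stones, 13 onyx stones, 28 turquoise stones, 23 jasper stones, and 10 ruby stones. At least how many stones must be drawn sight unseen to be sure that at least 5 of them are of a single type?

By pigeonhole, the 12 types are the holes; the stones drawn are the pigeons.
To avoid 5 of any one type, the worst case takes at most 4 of each type.
That gives 4 + 4 + 4 + 4 + 4 + 4 + 4 + 4 + 4 + 4 + 4 + 4 = 48 stones with no type reaching 5.
The next stone forces some type to 5, so 48 + 1 = 49.

49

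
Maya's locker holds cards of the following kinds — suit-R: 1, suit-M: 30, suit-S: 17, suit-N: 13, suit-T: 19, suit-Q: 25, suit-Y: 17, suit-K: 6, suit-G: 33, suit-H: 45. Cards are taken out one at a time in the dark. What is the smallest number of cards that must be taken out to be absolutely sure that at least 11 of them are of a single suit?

88

An adversary could hand out at most 10 cards per suit (suit-R, suit-K run out sooner): 1 + 10 + 10 + 10 + 10 + 10 + 10 + 6 + 10 + 10 = 87 cards and still no suit has 11.
One more card lands in a suit already at 10, so 88 draws are enough and 87 are not.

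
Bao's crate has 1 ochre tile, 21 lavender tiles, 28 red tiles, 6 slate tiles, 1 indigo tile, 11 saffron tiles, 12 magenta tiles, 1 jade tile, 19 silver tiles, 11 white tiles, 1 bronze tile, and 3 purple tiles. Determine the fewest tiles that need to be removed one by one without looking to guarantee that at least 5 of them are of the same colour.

36

An adversary could hand out at most 4 tiles per colour (5 colours run out sooner): 1 + 4 + 4 + 4 + 1 + 4 + 4 + 1 + 4 + 4 + 1 + 3 = 35 tiles and still no colour has 5.
Pigeonhole: one more tile lands in a colour already at 4, so 36 draws are enough and 35 are not.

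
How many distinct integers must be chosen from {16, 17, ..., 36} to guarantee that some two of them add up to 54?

A set avoiding the sum 54 can contain at most one of each pair {x, 54−x}, plus the 3 elements whose complement lies outside the range or equal to its own complement.
The integers 16, …, 27 (12 of them) are such a set: any two sum to at least 16+17 = 33 and at most 26+27 = 53 < 54.
By the pigeonhole principle, any 13th integer completes one of the 9 pairs, so 13 choices force a sum of 54.

13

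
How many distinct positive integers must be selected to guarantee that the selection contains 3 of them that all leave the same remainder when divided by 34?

69

The 34 residue classes mod 34 are the pigeonholes.
With 68 integers one could put 2 in each residue class and have no class reach 3.
The 69th integer pushes some class to 3, so 34·2 + 1 = 69.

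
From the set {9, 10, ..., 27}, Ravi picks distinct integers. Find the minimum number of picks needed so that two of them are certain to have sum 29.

Group the elements by complementary pair {x, 29−x}: {9,20}, {10,19}, {11,18}, …, giving 6 two-element pairs and 7 integers whose partner 29−x falls outside [9,27].
Treating each of those 13 groups as a pigeonhole, one can pick one integer per group — 13 integers — with no two summing to 29.
The 14th integer lands in an occupied pair, forcing a sum of 29.

14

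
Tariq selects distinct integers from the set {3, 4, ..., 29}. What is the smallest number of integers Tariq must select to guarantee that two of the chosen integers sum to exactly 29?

Group the elements by complementary pair {x, 29−x}: {3,26}, {4,25}, {5,24}, …, giving 12 two-element pairs and 3 integers whose partner 29−x falls outside [3,29].
Treating each of those 15 groups as a pigeonhole, one can pick one integer per group — 15 integers — with no two summing to 29.
The 16th integer lands in an occupied pair, forcing a sum of 29.

16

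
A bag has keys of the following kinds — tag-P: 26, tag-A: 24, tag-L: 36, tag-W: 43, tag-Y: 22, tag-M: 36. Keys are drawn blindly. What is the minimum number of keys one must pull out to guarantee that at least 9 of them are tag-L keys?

160

In the worst case for collecting tag-L keys, every non-tag-L key comes out first.
There are 26 + 24 + 43 + 22 + 36 = 151 non-tag-L keys altogether.
After those, each further key must be tag-L, so 151 + 9 = 160 draws guarantee 9 tag-L keys.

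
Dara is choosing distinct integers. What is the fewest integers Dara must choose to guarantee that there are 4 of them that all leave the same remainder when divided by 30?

By pigeonhole, the 30 residue classes mod 30 are the pigeonholes.
With 90 integers one could put 3 in each residue class and have no class reach 4.
The 91st integer pushes some class to 4, so 30·3 + 1 = 91.

91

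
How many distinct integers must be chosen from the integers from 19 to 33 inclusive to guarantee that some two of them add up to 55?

10

Group the elements by complementary pair {x, 55−x}: {22,33}, {23,32}, {24,31}, …, giving 6 two-element pairs and 3 integers whose partner 55−x falls outside [19,33].
Treating each of those 9 groups as a pigeonhole, one can pick one integer per group — 9 integers — with no two summing to 55.
The 10th integer lands in an occupied pair, forcing a sum of 55.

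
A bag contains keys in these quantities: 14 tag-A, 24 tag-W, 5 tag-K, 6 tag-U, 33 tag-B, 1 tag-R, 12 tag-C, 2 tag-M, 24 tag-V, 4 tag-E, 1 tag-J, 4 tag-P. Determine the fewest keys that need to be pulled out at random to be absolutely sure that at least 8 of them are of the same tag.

59

By pigeonhole, put each drawn key into a box by tag. The largest draw with every box below 8 takes min(count, 7) from each tag; tags with fewer than 7 contribute all they have.
Σ min(cᵢ, 7) = 7 + 7 + 5 + 6 + 7 + 1 + 7 + 2 + 7 + 4 + 1 + 4 = 58.
Draw number 58 + 1 = 59 must push one box to 8.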